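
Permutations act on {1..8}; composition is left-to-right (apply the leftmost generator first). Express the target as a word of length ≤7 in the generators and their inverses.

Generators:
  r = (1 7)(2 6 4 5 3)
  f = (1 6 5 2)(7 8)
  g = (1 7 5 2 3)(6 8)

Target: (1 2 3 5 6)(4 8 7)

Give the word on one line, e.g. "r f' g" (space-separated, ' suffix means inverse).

r f f r' f'

  after r: (1 7)(2 6 4 5 3)
  after f: (1 8 7 6 4 2 5 3)
  after f: (1 7 5 3 6 4)
  after r': (2 3)(4 7)
  after f': (1 2 3 5 6)(4 8 7)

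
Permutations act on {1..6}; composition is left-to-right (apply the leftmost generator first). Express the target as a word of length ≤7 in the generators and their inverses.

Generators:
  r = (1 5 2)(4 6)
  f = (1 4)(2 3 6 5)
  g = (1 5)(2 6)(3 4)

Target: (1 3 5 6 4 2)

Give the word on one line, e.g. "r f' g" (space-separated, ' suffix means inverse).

  after r: (1 5 2)(4 6)
  after f': (1 6)(2 4 3)
  after f': (1 3 5 6 4 2)
  after g': (1 4 6 3)(2 5)
  after g': (1 3 5 6 4 2)

r f' f' g' g'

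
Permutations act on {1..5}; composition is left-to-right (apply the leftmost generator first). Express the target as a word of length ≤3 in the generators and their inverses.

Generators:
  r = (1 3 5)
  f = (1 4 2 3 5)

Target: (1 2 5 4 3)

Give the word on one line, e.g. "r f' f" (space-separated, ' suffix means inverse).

f f

  after f: (1 4 2 3 5)
  after f: (1 2 5 4 3)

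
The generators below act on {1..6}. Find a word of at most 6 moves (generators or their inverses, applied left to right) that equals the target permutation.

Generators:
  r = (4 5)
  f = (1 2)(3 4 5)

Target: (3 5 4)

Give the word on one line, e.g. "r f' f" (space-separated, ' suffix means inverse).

  after f: (1 2)(3 4 5)
  after r': (1 2)(3 5)
  after r': (1 2)(3 4 5)
  after f: (3 5 4)

f r' r' f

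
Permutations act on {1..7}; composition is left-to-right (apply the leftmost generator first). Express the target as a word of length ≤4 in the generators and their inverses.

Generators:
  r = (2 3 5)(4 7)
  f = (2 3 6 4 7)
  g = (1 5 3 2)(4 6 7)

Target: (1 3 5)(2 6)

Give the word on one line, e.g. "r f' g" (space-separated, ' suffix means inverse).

  after f': (2 7 4 6 3)
  after g': (1 2 6 5)
  after r': (1 5)(2 6 3)(4 7)
  after r': (1 3 5)(2 6)

f' g' r' r'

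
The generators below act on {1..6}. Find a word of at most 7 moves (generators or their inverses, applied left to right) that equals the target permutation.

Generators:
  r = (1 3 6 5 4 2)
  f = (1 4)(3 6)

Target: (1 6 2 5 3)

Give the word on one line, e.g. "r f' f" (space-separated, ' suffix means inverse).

  after f': (1 4)(3 6)
  after r': (1 5 6)(2 4)
  after r': (1 6 2 5 3)
  after f': (1 3 4)(2 5 6)
  after f': (1 6 2 5 3)

f' r' r' f' f'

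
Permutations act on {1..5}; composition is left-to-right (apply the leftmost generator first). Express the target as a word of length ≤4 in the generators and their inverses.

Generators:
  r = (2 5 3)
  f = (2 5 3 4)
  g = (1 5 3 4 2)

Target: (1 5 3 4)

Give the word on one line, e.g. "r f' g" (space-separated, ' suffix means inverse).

  after r': (2 3 5)
  after f: (2 4)
  after g: (1 5 3 4)

r' f g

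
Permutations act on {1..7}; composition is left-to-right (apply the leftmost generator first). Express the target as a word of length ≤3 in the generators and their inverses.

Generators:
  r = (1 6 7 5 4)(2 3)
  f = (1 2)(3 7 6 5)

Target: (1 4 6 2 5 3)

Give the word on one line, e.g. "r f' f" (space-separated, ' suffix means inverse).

  after r': (1 4 5 7 6)(2 3)
  after f': (1 4 6 2 5 3)

r' f'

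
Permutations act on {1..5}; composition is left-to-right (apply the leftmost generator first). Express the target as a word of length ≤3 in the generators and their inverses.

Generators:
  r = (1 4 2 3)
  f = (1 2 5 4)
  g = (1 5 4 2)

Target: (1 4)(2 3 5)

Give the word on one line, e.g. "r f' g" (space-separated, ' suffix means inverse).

  after r: (1 4 2 3)
  after g': (1 5)(2 3)
  after f: (1 4)(2 3 5)

r g' f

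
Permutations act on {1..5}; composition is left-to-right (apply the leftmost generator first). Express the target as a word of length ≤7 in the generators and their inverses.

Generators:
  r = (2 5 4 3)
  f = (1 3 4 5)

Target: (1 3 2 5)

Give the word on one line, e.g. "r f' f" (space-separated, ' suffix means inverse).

f' f' r' f f

  after f': (1 5 4 3)
  after f': (1 4)(3 5)
  after r': (1 5 4)(2 3)
  after f: (2 4 3)
  after f: (1 3 2 5)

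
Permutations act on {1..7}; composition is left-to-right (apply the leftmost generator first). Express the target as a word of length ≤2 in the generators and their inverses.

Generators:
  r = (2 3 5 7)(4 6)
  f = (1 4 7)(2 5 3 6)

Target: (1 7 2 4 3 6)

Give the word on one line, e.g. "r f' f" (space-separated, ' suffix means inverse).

  after r': (2 7 5 3)(4 6)
  after f': (1 7 2 4 3 6)

r' f'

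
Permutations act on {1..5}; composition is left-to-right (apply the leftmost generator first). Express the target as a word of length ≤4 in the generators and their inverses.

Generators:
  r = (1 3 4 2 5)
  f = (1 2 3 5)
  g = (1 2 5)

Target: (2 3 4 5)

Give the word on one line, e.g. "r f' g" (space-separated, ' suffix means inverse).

  after r: (1 3 4 2 5)
  after g': (1 3 4)
  after f: (1 5)(2 3 4)
  after g: (2 3 4 5)

r g' f g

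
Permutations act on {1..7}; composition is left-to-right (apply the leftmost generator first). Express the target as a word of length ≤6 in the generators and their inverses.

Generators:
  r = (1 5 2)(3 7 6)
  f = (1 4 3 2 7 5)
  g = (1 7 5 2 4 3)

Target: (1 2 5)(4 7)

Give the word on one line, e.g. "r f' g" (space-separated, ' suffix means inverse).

  after r: (1 5 2)(3 7 6)
  after g: (1 2 7 6)(3 5 4)
  after g: (1 4)(2 5 3)(6 7)
  after r: (1 4 5 7 3)
  after g': (1 2 5)(4 7)

r g g r g'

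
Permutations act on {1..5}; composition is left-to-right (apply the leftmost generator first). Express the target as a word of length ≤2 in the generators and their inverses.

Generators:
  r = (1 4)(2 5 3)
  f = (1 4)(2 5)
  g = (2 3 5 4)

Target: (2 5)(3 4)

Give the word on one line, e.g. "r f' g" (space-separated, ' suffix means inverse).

  after g: (2 3 5 4)
  after g: (2 5)(3 4)

g g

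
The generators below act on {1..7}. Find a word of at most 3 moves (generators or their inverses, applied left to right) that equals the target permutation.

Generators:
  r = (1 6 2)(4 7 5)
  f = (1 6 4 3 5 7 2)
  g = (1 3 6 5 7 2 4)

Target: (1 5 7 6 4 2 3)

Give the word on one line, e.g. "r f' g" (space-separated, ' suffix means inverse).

  after g': (1 4 2 7 5 6 3)
  after r: (1 7 4)(2 5)(3 6)
  after f': (1 5 7 6 4 2 3)

g' r f'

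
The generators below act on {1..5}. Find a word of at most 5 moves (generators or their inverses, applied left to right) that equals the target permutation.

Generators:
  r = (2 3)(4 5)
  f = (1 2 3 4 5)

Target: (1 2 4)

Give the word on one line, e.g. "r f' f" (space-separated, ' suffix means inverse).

  after r: (2 3)(4 5)
  after f: (1 2 4)
  after r: (1 3 2 5 4)
  after r: (1 2 4)

r f r r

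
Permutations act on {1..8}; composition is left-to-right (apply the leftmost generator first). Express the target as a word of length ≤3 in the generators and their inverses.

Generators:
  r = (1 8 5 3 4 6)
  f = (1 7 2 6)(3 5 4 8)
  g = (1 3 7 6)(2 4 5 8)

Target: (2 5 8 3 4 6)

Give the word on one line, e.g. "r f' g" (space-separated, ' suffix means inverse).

  after f: (1 7 2 6)(3 5 4 8)
  after r': (1 7 2 4)(3 8 5)
  after f': (2 5 8 3 4 6)

f r' f'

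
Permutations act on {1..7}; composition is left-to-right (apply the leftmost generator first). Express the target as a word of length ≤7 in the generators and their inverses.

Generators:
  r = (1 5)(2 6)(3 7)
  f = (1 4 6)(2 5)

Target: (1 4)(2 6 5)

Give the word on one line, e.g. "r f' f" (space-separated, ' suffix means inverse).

f' r' f r f

  after f': (1 6 4)(2 5)
  after r': (1 2)(3 7)(4 5 6)
  after f: (1 5)(2 4)(3 7)
  after r: (2 4 6)
  after f: (1 4)(2 6 5)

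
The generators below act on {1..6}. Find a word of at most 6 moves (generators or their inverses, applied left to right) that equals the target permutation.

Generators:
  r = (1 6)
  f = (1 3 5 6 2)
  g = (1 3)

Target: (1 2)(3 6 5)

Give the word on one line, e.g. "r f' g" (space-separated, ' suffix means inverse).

f' g g r'

  after f': (1 2 6 5 3)
  after g: (1 2 6 5)
  after g: (1 2 6 5 3)
  after r': (1 2)(3 6 5)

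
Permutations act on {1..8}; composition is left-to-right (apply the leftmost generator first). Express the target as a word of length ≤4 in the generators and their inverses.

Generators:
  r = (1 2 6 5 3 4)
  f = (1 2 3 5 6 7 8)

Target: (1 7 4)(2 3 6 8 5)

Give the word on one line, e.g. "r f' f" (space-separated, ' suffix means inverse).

f r f r'

  after f: (1 2 3 5 6 7 8)
  after r: (1 6 7 8 2 4)
  after f: (1 7)(2 4)(3 5 6 8)
  after r': (1 7 4)(2 3 6 8 5)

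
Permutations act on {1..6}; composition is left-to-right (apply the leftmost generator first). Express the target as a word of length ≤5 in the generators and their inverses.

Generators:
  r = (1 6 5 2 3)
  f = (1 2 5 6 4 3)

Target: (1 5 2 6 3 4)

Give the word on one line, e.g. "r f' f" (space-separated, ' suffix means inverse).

  after r: (1 6 5 2 3)
  after f: (1 4 3 2)
  after f: (1 3 5 6 4)
  after r': (1 2 5)(3 6 4)
  after f: (1 5 2 6 3 4)

r f f r' f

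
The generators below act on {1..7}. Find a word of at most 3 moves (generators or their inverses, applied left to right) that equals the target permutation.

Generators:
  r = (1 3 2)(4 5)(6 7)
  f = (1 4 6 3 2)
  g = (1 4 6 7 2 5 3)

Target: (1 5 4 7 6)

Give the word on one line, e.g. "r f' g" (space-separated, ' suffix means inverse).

f r'

  after f: (1 4 6 3 2)
  after r': (1 5 4 7 6)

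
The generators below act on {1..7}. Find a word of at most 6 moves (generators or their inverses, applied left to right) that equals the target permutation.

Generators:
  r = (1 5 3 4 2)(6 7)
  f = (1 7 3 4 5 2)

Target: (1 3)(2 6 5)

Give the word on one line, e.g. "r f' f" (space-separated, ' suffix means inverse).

f' r f' r' f'

  after f': (1 2 5 4 3 7)
  after r: (2 3 6 7 5)
  after f': (1 2 7 4 3 6)
  after r': (1 4 5)(2 6)(3 7)
  after f': (1 3)(2 6 5)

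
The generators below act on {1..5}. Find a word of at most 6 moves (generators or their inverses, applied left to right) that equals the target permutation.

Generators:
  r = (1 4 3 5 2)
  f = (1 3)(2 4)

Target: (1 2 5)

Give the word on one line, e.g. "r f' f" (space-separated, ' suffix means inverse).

  after f: (1 3)(2 4)
  after r': (1 4 5 3 2)
  after r': (3 5 4)
  after r': (1 2 5)

f r' r' r'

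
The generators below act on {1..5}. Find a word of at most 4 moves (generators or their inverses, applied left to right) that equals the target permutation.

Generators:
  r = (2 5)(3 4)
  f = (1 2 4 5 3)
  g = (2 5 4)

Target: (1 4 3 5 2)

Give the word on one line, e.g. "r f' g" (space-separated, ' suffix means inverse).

  after g: (2 5 4)
  after r: (3 4 5)
  after f': (1 3 2)
  after r: (1 4 3 5 2)

g r f' r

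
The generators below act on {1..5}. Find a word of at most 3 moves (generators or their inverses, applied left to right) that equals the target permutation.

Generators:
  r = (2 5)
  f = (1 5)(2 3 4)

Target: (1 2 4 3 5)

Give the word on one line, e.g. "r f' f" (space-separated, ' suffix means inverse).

f' r

  after f': (1 5)(2 4 3)
  after r: (1 2 4 3 5)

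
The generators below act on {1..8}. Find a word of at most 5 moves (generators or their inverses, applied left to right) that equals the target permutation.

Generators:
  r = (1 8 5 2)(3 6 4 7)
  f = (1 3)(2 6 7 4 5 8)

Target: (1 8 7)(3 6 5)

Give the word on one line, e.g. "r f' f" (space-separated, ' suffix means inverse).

f f f f r

  after f: (1 3)(2 6 7 4 5 8)
  after f: (2 7 5)(4 8 6)
  after f: (1 3)(2 4)(5 6)(7 8)
  after f: (2 5 7)(4 6 8)
  after r: (1 8 7)(3 6 5)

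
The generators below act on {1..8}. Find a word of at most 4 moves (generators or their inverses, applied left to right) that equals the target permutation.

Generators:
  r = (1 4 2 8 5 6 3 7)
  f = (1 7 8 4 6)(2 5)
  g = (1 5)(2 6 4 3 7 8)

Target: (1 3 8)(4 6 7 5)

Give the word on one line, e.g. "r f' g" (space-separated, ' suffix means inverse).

r g

  after r: (1 4 2 8 5 6 3 7)
  after g: (1 3 8)(4 6 7 5)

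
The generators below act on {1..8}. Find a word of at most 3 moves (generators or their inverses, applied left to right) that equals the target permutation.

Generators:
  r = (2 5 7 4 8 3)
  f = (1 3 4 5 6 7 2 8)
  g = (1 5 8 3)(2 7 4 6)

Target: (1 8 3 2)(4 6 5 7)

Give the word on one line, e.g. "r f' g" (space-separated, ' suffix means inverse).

  after r': (2 3 8 4 7 5)
  after f': (1 8 3 2)(4 6 5 7)

r' f'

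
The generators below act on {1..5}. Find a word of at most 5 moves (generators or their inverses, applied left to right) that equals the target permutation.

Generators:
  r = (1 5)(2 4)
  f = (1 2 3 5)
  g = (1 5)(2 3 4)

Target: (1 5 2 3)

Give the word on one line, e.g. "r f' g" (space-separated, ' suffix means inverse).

  after g: (1 5)(2 3 4)
  after r: (2 3)
  after f': (1 5 3)
  after r': (2 4)(3 5)
  after g': (1 5 2 3)

g r f' r' g'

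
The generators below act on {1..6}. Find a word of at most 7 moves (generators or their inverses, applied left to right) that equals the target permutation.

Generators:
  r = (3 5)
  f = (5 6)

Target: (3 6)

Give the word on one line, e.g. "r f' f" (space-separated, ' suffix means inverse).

  after f: (5 6)
  after r: (3 5 6)
  after r: (5 6)
  after r: (3 5 6)
  after f: (3 6)

f r r r f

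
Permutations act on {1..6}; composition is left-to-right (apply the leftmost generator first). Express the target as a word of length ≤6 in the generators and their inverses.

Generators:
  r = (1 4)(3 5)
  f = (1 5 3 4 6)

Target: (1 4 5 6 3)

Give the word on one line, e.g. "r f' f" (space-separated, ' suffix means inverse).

f' f' r' r'

  after f': (1 6 4 3 5)
  after f': (1 4 5 6 3)
  after r': (3 4)(5 6)
  after r': (1 4 5 6 3)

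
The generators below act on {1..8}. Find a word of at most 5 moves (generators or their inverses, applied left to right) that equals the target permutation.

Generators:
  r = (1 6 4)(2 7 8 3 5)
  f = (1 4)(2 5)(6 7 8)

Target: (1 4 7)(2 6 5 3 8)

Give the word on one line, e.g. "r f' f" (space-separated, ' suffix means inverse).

  after f': (1 4)(2 5)(6 8 7)
  after r': (1 6 7)(2 3 8)
  after r': (2 8 5 3 7 4 6)
  after f: (1 4 7)(2 6 5 3 8)

f' r' r' f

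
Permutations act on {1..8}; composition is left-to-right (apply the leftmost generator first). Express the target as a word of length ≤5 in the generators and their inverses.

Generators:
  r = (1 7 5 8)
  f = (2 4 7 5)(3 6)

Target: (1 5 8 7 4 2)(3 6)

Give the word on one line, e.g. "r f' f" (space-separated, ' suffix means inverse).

f' r' r'

  after f': (2 5 7 4)(3 6)
  after r': (1 8 5)(2 7 4)(3 6)
  after r': (1 5 8 7 4 2)(3 6)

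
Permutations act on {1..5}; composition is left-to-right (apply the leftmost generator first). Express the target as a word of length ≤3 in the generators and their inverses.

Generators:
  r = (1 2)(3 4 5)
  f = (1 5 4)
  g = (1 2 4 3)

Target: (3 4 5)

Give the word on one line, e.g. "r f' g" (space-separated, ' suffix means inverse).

r' r'

  after r': (1 2)(3 5 4)
  after r': (3 4 5)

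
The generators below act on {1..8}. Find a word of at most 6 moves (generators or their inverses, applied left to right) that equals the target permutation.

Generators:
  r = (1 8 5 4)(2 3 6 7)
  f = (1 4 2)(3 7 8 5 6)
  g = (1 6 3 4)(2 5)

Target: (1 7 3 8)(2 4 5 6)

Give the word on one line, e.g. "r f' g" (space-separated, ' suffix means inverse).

f' r' r' r' f

  after f': (1 2 4)(3 6 5 8 7)
  after r': (1 7 2 5)(6 8)
  after r': (1 6)(2 8 3)(4 5)
  after r': (1 3 7 6 4 8 2)
  after f: (1 7 3 8)(2 4 5 6)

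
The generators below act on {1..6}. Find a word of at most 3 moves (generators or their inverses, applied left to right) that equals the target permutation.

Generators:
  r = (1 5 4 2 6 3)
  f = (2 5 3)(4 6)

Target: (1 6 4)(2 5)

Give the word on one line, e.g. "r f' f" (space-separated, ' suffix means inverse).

  after r: (1 5 4 2 6 3)
  after f: (1 3)(2 4 5 6)
  after r': (1 6 4)(2 5)

r f r'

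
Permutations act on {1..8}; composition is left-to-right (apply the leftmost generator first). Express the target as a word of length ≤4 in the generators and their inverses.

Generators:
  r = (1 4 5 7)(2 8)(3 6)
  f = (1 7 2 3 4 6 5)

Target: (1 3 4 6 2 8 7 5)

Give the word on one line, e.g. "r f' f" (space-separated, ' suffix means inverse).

  after r: (1 4 5 7)(2 8)(3 6)
  after f': (1 3 4 6 2 8 7 5)

r f'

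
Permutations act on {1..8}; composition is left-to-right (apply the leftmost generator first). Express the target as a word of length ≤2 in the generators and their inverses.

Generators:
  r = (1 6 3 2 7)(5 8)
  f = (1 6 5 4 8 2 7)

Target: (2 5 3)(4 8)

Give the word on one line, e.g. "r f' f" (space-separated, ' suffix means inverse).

f' r

  after f': (1 7 2 8 4 5 6)
  after r: (2 5 3)(4 8)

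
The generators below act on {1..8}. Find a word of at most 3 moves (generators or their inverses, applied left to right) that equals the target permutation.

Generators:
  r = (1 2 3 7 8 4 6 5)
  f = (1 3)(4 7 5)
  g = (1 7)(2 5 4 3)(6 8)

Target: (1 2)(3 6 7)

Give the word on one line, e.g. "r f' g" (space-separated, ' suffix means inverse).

r r g

  after r: (1 2 3 7 8 4 6 5)
  after r: (1 3 8 6)(2 7 4 5)
  after g: (1 2)(3 6 7)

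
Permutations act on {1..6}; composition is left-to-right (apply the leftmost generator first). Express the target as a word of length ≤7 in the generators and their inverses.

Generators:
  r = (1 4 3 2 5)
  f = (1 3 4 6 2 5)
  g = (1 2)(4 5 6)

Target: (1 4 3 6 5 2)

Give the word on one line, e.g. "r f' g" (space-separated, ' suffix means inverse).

  after r': (1 5 2 3 4)
  after f': (1 2)(4 5 6)
  after f': (1 6 3)(2 5 4)
  after r': (1 6 4 3 5)
  after g: (1 4 3 6 5 2)

r' f' f' r' g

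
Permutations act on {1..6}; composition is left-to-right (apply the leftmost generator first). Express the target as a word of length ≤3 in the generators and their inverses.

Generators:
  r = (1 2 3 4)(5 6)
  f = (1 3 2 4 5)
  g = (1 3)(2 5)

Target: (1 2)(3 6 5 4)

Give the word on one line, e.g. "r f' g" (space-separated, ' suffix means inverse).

g f' r

  after g: (1 3)(2 5)
  after f': (2 4)(3 5)
  after r: (1 2)(3 6 5 4)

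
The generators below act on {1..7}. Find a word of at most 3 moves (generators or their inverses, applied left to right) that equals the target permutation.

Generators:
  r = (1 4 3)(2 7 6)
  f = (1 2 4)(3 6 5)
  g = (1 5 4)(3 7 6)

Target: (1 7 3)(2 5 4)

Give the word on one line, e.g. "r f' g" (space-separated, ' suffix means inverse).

f r f'

  after f: (1 2 4)(3 6 5)
  after r: (1 7 6 5)(2 3)
  after f': (1 7 3)(2 5 4)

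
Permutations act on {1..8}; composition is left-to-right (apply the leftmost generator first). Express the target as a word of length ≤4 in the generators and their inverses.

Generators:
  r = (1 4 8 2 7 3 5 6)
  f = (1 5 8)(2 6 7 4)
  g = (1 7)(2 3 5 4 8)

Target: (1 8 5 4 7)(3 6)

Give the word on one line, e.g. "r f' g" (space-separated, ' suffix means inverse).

r' r' f

  after r': (1 6 5 3 7 2 8 4)
  after r': (1 5 7 8)(2 4 6 3)
  after f: (1 8 5 4 7)(3 6)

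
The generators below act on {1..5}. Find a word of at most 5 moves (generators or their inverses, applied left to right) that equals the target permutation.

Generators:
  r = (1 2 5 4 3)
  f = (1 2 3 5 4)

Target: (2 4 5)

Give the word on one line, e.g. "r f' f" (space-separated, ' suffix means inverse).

f f r

  after f: (1 2 3 5 4)
  after f: (1 3 4 2 5)
  after r: (2 4 5)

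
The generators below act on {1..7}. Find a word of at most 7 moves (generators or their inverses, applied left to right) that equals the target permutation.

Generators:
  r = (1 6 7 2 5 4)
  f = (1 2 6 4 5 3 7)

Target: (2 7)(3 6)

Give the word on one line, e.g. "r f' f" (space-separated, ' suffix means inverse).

r' r' r' f r'

  after r': (1 4 5 2 7 6)
  after r': (1 5 7)(2 6 4)
  after r': (1 2)(4 7)(5 6)
  after f: (1 6 3 7 5 4)
  after r': (2 7)(3 6)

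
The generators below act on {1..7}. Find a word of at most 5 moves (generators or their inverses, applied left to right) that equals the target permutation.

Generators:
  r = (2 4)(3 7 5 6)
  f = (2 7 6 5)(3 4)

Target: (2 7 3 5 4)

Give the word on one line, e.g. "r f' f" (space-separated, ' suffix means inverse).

  after f': (2 5 6 7)(3 4)
  after r: (2 6 5 3)(4 7)
  after f': (2 7 3 5 4)

f' r f'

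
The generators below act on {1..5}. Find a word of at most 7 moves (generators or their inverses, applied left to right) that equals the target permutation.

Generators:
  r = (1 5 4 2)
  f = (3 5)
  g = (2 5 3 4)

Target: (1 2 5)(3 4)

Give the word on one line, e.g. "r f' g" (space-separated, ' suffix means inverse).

  after r': (1 2 4 5)
  after g': (1 4 2 3 5)
  after f': (1 4 2 5)
  after g: (1 2 3 4 5)
  after f: (1 2 5)(3 4)

r' g' f' g f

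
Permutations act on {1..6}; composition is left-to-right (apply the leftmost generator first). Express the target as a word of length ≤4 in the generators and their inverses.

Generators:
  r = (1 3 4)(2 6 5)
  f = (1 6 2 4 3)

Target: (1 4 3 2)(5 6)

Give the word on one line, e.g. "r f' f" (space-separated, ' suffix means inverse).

  after r: (1 3 4)(2 6 5)
  after f': (1 4 3 2)(5 6)

r f'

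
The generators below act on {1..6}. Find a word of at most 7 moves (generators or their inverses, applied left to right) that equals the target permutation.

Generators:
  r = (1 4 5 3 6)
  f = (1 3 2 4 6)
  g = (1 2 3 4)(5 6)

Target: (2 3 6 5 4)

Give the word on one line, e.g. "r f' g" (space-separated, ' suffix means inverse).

  after r': (1 6 3 5 4)
  after g: (1 5)(2 3 6 4)
  after g: (1 6)(2 4 3 5)
  after f': (1 4)(3 5)
  after g: (2 3 6 5 4)

r' g g f' g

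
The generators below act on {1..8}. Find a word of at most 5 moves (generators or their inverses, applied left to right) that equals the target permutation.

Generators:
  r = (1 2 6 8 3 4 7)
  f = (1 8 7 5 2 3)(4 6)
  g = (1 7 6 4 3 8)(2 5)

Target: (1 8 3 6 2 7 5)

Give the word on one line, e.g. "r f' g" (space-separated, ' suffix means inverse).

r' g f' g r'

  after r': (1 7 4 3 8 6 2)
  after g: (1 6 5 2 7 3)(4 8)
  after f': (1 4)(2 8 6 7)
  after g: (1 3 8 4 7 5 2)
  after r': (1 8 3 6 2 7 5)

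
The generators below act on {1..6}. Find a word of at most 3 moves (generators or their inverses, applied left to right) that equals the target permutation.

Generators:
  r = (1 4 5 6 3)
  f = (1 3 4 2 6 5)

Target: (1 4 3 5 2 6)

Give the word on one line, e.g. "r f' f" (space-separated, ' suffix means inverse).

  after r': (1 3 6 5 4)
  after f: (1 4 3 5 2 6)

r' f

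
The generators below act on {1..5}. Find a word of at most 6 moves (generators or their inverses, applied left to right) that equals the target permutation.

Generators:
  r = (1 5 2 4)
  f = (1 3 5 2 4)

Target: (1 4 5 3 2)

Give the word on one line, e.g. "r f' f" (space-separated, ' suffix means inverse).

  after f: (1 3 5 2 4)
  after r': (1 3)
  after f': (2 5 3 4)
  after r': (1 4 5 3 2)

f r' f' r'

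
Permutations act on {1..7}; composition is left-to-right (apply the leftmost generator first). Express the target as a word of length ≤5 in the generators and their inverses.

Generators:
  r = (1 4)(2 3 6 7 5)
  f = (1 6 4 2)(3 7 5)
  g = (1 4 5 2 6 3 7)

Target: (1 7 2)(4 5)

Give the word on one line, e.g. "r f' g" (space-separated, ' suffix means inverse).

  after r: (1 4)(2 3 6 7 5)
  after g: (1 5 6)(2 7)
  after r': (1 7 5 3 2 6 4)
  after g': (1 3 5 6)(4 7)
  after f: (1 7 2)(4 5)

r g r' g' f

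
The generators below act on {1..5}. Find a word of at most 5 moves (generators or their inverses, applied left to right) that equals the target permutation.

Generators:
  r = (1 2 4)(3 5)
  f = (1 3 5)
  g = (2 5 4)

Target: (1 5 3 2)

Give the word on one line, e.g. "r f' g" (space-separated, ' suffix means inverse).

  after f': (1 5 3)
  after g: (1 4 2 5 3)
  after r: (2 3)
  after f': (1 5 3 2)

f' g r f'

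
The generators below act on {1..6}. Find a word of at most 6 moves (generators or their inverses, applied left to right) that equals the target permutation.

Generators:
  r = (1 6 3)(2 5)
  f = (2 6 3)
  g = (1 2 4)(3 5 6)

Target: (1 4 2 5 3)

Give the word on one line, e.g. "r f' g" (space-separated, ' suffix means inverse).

  after f: (2 6 3)
  after g': (1 4 2 5 3)
  after f: (1 4 6 3)(2 5)
  after f: (1 4 3)(2 5 6)
  after f: (1 4 2 5 3)

f g' f f f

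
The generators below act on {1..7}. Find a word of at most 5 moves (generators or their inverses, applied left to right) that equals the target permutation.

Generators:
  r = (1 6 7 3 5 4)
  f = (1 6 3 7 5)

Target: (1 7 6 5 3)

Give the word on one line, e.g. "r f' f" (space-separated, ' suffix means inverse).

  after f: (1 6 3 7 5)
  after f: (1 3 5 6 7)
  after f: (1 7 6 5 3)

f f f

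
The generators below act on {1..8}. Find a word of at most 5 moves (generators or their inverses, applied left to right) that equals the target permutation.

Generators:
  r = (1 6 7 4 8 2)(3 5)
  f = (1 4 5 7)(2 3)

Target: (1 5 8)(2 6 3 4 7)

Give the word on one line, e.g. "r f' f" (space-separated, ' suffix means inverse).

  after r: (1 6 7 4 8 2)(3 5)
  after f': (1 6 5 2 7)(3 4 8)
  after r': (2 6 3 7)(5 8)
  after f: (1 4 5 8 7 3)(2 6)
  after f: (1 5 8)(2 6 3 4 7)

r f' r' f f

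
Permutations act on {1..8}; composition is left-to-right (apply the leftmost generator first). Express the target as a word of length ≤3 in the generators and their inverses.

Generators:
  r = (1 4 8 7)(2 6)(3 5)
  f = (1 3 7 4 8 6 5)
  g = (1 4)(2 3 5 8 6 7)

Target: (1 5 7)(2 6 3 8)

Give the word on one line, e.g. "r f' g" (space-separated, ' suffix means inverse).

f r'

  after f: (1 3 7 4 8 6 5)
  after r': (1 5 7)(2 6 3 8)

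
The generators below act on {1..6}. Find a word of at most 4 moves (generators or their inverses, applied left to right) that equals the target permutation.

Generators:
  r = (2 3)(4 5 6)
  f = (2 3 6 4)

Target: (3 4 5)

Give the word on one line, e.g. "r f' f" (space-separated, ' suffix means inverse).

  after r: (2 3)(4 5 6)
  after r: (4 6 5)
  after f: (2 3 6 5)
  after r: (3 4 5)

r r f r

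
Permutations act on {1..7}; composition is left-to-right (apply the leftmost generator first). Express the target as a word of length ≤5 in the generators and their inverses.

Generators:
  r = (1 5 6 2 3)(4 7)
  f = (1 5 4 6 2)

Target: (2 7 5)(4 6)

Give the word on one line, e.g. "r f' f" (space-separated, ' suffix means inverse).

  after r': (1 3 2 6 5)(4 7)
  after r': (1 2 5 3 6)
  after f: (2 4 6 5 3)
  after r: (1 5)(2 7 4)
  after f': (2 7 5)(4 6)

r' r' f r f'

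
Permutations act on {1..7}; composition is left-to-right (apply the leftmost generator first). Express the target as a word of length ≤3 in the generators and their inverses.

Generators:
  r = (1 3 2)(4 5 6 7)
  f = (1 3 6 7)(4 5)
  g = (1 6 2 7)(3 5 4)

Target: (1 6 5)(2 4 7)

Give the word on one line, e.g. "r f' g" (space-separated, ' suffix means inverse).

r' g f'

  after r': (1 2 3)(4 7 6 5)
  after g: (1 7 2 5 3 6 4)
  after f': (1 6 5)(2 4 7)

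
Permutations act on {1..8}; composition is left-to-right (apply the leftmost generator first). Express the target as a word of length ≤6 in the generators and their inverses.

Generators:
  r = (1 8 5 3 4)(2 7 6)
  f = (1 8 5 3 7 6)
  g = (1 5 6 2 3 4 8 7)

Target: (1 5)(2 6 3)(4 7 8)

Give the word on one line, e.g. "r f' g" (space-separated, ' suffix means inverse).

  after g': (1 7 8 4 3 2 6 5)
  after r': (1 2 7)(3 6 8)(4 5)
  after g: (1 3 2)(4 6 7 5 8)
  after f': (1 5)(2 6 3)(4 7 8)

g' r' g f'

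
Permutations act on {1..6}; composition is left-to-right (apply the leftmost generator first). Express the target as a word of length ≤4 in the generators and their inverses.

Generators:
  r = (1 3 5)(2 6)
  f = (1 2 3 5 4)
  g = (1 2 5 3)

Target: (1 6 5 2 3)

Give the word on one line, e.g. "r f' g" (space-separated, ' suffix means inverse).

g' r g' r'

  after g': (1 3 5 2)
  after r: (1 5 6 2 3)
  after g': (1 2 5 6)
  after r': (1 6 5 2 3)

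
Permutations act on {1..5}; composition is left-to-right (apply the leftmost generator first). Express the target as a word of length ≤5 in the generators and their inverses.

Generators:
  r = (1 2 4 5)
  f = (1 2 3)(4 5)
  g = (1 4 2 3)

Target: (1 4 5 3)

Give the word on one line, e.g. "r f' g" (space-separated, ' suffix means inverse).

  after r': (1 5 4 2)
  after g: (1 5 2 4 3)
  after f': (1 4 2 5)
  after f': (1 5 3 2 4)
  after r': (1 4 5 3)

r' g f' f' r'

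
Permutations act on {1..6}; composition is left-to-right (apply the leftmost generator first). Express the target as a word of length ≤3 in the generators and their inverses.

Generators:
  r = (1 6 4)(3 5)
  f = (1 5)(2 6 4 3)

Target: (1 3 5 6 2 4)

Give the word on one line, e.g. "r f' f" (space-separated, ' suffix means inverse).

r f' f'

  after r: (1 6 4)(3 5)
  after f': (1 2 3)(4 5)
  after f': (1 3 5 6 2 4)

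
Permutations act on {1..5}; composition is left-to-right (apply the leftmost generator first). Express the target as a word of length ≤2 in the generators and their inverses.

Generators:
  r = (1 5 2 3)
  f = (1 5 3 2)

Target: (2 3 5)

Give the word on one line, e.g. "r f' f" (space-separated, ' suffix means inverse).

  after f: (1 5 3 2)
  after r': (2 3 5)

f r'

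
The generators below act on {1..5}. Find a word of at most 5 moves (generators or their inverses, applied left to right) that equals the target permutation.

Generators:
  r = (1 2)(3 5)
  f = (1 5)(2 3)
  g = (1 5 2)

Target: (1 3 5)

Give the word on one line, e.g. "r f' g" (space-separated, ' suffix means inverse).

  after r: (1 2)(3 5)
  after f: (1 3)(2 5)
  after g: (1 3 5)

r f g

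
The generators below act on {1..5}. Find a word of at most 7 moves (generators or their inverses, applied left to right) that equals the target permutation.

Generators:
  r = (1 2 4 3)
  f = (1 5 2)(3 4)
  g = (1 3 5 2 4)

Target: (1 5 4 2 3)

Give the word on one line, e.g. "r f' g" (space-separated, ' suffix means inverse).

  after f': (1 2 5)(3 4)
  after r: (1 4)(2 5)
  after g: (3 5 4)
  after r: (1 2 4)(3 5)
  after f': (1 5 4 2 3)

f' r g r f'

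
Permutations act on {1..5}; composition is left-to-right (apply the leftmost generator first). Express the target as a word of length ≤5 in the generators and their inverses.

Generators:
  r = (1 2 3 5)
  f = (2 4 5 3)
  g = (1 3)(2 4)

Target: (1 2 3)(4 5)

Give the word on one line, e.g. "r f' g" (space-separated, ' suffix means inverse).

r' g' f' r g

  after r': (1 5 3 2)
  after g': (1 5)(2 3 4)
  after f': (1 4 3 2 5)
  after r: (1 4 5 2)
  after g: (1 2 3)(4 5)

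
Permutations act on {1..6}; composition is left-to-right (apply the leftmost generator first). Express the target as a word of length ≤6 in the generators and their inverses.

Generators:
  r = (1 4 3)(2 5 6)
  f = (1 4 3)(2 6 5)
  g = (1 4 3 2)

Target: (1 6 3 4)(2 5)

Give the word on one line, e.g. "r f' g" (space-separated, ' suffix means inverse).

  after r: (1 4 3)(2 5 6)
  after f': (2 6 5)
  after g': (1 2 6 5 3 4)
  after f: (1 6 2 5)
  after g': (1 6 3 4)(2 5)

r f' g' f g'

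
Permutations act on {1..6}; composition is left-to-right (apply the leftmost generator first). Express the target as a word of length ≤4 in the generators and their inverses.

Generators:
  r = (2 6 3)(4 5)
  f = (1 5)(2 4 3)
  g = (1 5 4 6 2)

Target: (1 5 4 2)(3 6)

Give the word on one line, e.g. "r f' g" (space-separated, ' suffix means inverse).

f g' f

  after f: (1 5)(2 4 3)
  after g': (2 5)(3 6 4)
  after f: (1 5 4 2)(3 6)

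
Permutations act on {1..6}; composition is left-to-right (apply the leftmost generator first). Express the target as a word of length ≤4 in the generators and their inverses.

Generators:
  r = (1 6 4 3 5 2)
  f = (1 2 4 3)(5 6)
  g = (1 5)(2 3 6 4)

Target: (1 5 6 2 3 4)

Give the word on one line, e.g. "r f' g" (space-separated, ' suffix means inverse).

  after r': (1 2 5 3 4 6)
  after f': (2 6 3)(4 5)
  after g': (1 5 6 2 3 4)

r' f' g'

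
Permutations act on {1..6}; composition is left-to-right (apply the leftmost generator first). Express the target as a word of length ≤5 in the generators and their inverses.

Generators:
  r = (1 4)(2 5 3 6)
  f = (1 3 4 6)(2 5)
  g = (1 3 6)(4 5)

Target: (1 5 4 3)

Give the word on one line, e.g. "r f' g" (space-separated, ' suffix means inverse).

f f g

  after f: (1 3 4 6)(2 5)
  after f: (1 4)(3 6)
  after g: (1 5 4 3)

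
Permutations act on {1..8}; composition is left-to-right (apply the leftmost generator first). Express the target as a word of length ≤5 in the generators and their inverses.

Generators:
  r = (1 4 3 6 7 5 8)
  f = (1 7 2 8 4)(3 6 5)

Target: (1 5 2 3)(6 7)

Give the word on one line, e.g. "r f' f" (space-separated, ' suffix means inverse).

  after f: (1 7 2 8 4)(3 6 5)
  after f: (1 2 4 7 8)(3 5 6)
  after r: (1 2 3 8 4 5 7)
  after f: (1 8)(2 6 5)(3 4)
  after r': (1 5 2 3)(6 7)

f f r f r'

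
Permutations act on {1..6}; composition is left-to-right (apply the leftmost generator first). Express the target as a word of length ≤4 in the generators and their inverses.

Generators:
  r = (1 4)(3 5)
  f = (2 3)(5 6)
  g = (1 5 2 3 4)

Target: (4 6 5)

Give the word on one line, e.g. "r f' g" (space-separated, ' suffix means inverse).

g' r' f'

  after g': (1 4 3 2 5)
  after r': (2 3)(4 5)
  after f': (4 6 5)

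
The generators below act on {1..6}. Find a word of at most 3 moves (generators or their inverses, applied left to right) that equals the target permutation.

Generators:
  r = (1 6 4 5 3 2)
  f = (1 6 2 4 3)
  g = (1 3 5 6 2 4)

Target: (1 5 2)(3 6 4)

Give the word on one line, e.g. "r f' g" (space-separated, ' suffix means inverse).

g g

  after g: (1 3 5 6 2 4)
  after g: (1 5 2)(3 6 4)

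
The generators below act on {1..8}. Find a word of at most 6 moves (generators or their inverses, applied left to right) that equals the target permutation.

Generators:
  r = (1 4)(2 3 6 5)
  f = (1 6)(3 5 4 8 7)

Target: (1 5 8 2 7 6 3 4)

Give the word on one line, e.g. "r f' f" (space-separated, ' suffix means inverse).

f' f' r f'

  after f': (1 6)(3 7 8 4 5)
  after f': (3 8 5 7 4)
  after r: (1 4 6 5 7)(2 3 8)
  after f': (1 5 8 2 7 6 3 4)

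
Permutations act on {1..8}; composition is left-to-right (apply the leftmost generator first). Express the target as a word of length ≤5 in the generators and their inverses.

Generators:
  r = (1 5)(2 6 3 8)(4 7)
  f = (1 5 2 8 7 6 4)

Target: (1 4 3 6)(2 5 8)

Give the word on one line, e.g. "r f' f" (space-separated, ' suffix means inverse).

r' f' f' r' r'

  after r': (1 5)(2 8 3 6)(4 7)
  after f': (3 7 6 5 4 8)
  after f': (1 4 2 5 6)(3 8)
  after r': (1 7 4 8 6 5 2)
  after r': (1 4 3 6)(2 5 8)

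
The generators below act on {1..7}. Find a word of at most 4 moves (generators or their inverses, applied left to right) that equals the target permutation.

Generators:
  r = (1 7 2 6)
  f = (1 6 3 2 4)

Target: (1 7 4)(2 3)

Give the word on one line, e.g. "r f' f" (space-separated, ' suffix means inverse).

  after r: (1 7 2 6)
  after f: (1 7 4)(2 3)

r f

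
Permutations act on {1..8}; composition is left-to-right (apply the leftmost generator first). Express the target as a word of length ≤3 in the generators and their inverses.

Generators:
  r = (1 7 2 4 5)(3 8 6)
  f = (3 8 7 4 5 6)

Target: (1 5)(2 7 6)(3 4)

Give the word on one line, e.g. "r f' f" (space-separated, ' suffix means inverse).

  after f': (3 6 5 4 7 8)
  after f': (3 5 7)(4 8 6)
  after r': (1 5)(2 7 6)(3 4)

f' f' r'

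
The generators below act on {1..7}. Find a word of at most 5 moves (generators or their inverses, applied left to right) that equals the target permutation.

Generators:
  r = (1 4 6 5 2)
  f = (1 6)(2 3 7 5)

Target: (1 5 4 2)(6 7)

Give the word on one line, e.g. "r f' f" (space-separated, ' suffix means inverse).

  after f: (1 6)(2 3 7 5)
  after r': (1 4)(2 3 7 6)
  after r': (2 3 7 4)(5 6)
  after f': (1 6 7 4 5)
  after r: (1 5 4 2)(6 7)

f r' r' f' r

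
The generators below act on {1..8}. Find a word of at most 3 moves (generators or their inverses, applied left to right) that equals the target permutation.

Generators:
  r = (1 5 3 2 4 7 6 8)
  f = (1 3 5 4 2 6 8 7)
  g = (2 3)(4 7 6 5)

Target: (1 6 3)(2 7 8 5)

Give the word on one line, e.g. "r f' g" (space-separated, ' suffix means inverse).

f' g

  after f': (1 7 8 6 2 4 5 3)
  after g: (1 6 3)(2 7 8 5)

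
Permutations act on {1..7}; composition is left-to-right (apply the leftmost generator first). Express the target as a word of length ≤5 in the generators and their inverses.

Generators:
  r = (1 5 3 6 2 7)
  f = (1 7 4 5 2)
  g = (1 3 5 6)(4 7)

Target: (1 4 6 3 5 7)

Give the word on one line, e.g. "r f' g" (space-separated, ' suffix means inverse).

  after f: (1 7 4 5 2)
  after f: (1 4 2 7 5)
  after r': (1 4 6 3 5 7)

f f r'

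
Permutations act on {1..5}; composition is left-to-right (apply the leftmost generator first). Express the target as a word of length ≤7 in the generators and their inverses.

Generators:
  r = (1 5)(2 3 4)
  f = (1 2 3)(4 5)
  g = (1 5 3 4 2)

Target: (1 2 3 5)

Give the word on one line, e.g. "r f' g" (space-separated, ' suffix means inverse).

  after g': (1 2 4 3 5)
  after f': (2 5 3 4)
  after g: (1 5 4)(2 3)
  after r': (3 4 5)
  after f: (1 2 3 5)

g' f' g r' f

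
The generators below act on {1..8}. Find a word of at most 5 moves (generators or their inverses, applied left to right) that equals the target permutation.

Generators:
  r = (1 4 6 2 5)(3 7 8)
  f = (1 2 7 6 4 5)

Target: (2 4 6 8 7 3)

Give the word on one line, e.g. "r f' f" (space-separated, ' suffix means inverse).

  after r: (1 4 6 2 5)(3 7 8)
  after f: (1 5 2)(3 6 7 8)
  after r: (2 4 6 8 7 3)

r f r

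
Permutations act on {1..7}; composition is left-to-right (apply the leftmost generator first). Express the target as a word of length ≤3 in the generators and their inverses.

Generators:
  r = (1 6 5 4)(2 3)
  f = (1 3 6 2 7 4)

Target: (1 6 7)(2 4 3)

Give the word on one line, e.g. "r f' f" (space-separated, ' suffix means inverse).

f f

  after f: (1 3 6 2 7 4)
  after f: (1 6 7)(2 4 3)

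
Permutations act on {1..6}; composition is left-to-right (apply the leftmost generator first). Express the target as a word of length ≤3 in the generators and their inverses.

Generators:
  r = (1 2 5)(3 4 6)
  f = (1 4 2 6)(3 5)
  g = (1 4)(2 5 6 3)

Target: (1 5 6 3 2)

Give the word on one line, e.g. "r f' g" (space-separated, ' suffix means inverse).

f' g'

  after f': (1 6 2 4)(3 5)
  after g': (1 5 6 3 2)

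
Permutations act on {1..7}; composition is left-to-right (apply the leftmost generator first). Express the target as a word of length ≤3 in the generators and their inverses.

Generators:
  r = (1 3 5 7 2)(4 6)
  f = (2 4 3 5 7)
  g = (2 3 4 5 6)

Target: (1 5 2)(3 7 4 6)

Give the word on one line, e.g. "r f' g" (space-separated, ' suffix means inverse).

  after r: (1 3 5 7 2)(4 6)
  after f: (1 5 2)(3 7 4 6)

r f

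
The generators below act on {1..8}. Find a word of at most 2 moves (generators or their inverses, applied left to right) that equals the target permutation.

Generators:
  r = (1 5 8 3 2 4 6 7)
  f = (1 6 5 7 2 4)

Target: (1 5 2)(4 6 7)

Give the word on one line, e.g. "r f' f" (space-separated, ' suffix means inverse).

f f

  after f: (1 6 5 7 2 4)
  after f: (1 5 2)(4 6 7)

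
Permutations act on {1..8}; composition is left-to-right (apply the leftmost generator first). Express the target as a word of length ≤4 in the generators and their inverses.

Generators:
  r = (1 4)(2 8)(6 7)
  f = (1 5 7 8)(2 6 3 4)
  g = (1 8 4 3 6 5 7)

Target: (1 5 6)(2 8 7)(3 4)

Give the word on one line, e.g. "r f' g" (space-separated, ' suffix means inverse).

g r f g

  after g: (1 8 4 3 6 5 7)
  after r: (1 2 8)(3 7 4)(5 6)
  after f: (1 6 7 2)(3 8 5)
  after g: (1 5 6)(2 8 7)(3 4)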